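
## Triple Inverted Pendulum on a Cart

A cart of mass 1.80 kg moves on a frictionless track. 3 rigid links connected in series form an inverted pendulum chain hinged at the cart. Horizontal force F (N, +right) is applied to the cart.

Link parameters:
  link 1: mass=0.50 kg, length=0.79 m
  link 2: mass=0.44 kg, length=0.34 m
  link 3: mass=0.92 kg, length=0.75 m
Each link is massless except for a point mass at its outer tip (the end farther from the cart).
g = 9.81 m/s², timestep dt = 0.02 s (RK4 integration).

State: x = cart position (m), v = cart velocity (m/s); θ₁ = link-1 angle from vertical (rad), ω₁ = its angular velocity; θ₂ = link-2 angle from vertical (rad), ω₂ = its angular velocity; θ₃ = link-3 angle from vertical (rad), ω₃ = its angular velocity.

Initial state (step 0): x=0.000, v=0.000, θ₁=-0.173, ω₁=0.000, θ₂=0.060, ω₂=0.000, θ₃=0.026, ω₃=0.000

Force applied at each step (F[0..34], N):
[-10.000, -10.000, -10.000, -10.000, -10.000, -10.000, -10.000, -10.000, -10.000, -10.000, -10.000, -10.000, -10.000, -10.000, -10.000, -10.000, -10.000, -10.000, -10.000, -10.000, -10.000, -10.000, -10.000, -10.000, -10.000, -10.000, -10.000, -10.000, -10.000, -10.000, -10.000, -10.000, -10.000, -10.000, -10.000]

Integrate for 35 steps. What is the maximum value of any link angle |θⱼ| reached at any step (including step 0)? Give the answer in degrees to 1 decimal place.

apply F[0]=-10.000 → step 1: x=-0.001, v=-0.079, θ₁=-0.174, ω₁=-0.084, θ₂=0.065, ω₂=0.496, θ₃=0.026, ω₃=-0.026
apply F[1]=-10.000 → step 2: x=-0.003, v=-0.159, θ₁=-0.176, ω₁=-0.170, θ₂=0.080, ω₂=1.011, θ₃=0.025, ω₃=-0.058
apply F[2]=-10.000 → step 3: x=-0.007, v=-0.239, θ₁=-0.181, ω₁=-0.256, θ₂=0.106, ω₂=1.558, θ₃=0.023, ω₃=-0.101
apply F[3]=-10.000 → step 4: x=-0.013, v=-0.322, θ₁=-0.187, ω₁=-0.340, θ₂=0.143, ω₂=2.140, θ₃=0.021, ω₃=-0.157
apply F[4]=-10.000 → step 5: x=-0.020, v=-0.408, θ₁=-0.194, ω₁=-0.414, θ₂=0.191, ω₂=2.739, θ₃=0.017, ω₃=-0.224
apply F[5]=-10.000 → step 6: x=-0.029, v=-0.496, θ₁=-0.203, ω₁=-0.467, θ₂=0.252, ω₂=3.327, θ₃=0.012, ω₃=-0.292
apply F[6]=-10.000 → step 7: x=-0.040, v=-0.588, θ₁=-0.213, ω₁=-0.490, θ₂=0.324, ω₂=3.875, θ₃=0.005, ω₃=-0.351
apply F[7]=-10.000 → step 8: x=-0.053, v=-0.683, θ₁=-0.222, ω₁=-0.478, θ₂=0.407, ω₂=4.366, θ₃=-0.002, ω₃=-0.391
apply F[8]=-10.000 → step 9: x=-0.067, v=-0.780, θ₁=-0.232, ω₁=-0.430, θ₂=0.498, ω₂=4.799, θ₃=-0.010, ω₃=-0.404
apply F[9]=-10.000 → step 10: x=-0.084, v=-0.878, θ₁=-0.239, ω₁=-0.350, θ₂=0.598, ω₂=5.187, θ₃=-0.018, ω₃=-0.388
apply F[10]=-10.000 → step 11: x=-0.102, v=-0.977, θ₁=-0.245, ω₁=-0.238, θ₂=0.706, ω₂=5.546, θ₃=-0.025, ω₃=-0.341
apply F[11]=-10.000 → step 12: x=-0.123, v=-1.077, θ₁=-0.249, ω₁=-0.098, θ₂=0.820, ω₂=5.895, θ₃=-0.031, ω₃=-0.261
apply F[12]=-10.000 → step 13: x=-0.145, v=-1.176, θ₁=-0.249, ω₁=0.072, θ₂=0.942, ω₂=6.253, θ₃=-0.036, ω₃=-0.146
apply F[13]=-10.000 → step 14: x=-0.170, v=-1.275, θ₁=-0.246, ω₁=0.273, θ₂=1.070, ω₂=6.634, θ₃=-0.037, ω₃=0.007
apply F[14]=-10.000 → step 15: x=-0.196, v=-1.374, θ₁=-0.238, ω₁=0.509, θ₂=1.207, ω₂=7.057, θ₃=-0.035, ω₃=0.203
apply F[15]=-10.000 → step 16: x=-0.225, v=-1.472, θ₁=-0.225, ω₁=0.786, θ₂=1.353, ω₂=7.539, θ₃=-0.029, ω₃=0.449
apply F[16]=-10.000 → step 17: x=-0.255, v=-1.570, θ₁=-0.206, ω₁=1.110, θ₂=1.509, ω₂=8.104, θ₃=-0.017, ω₃=0.755
apply F[17]=-10.000 → step 18: x=-0.288, v=-1.669, θ₁=-0.180, ω₁=1.494, θ₂=1.678, ω₂=8.782, θ₃=0.002, ω₃=1.134
apply F[18]=-10.000 → step 19: x=-0.322, v=-1.767, θ₁=-0.146, ω₁=1.951, θ₂=1.862, ω₂=9.614, θ₃=0.029, ω₃=1.605
apply F[19]=-10.000 → step 20: x=-0.358, v=-1.867, θ₁=-0.102, ω₁=2.501, θ₂=2.064, ω₂=10.666, θ₃=0.067, ω₃=2.196
apply F[20]=-10.000 → step 21: x=-0.397, v=-1.969, θ₁=-0.045, ω₁=3.174, θ₂=2.290, ω₂=12.048, θ₃=0.118, ω₃=2.949
apply F[21]=-10.000 → step 22: x=-0.437, v=-2.079, θ₁=0.027, ω₁=4.013, θ₂=2.549, ω₂=13.957, θ₃=0.187, ω₃=3.937
apply F[22]=-10.000 → step 23: x=-0.480, v=-2.214, θ₁=0.117, ω₁=5.083, θ₂=2.854, ω₂=16.742, θ₃=0.278, ω₃=5.287
apply F[23]=-10.000 → step 24: x=-0.526, v=-2.444, θ₁=0.231, ω₁=6.358, θ₂=3.226, ω₂=20.521, θ₃=0.401, ω₃=7.093
apply F[24]=-10.000 → step 25: x=-0.579, v=-2.889, θ₁=0.367, ω₁=6.942, θ₂=3.660, ω₂=21.996, θ₃=0.558, ω₃=8.350
apply F[25]=-10.000 → step 26: x=-0.642, v=-3.304, θ₁=0.500, ω₁=6.298, θ₂=4.077, ω₂=19.458, θ₃=0.723, ω₃=7.949
apply F[26]=-10.000 → step 27: x=-0.711, v=-3.561, θ₁=0.618, ω₁=5.523, θ₂=4.442, ω₂=17.291, θ₃=0.874, ω₃=7.117
apply F[27]=-10.000 → step 28: x=-0.784, v=-3.743, θ₁=0.722, ω₁=4.838, θ₂=4.774, ω₂=15.999, θ₃=1.008, ω₃=6.262
apply F[28]=-10.000 → step 29: x=-0.860, v=-3.888, θ₁=0.812, ω₁=4.202, θ₂=5.086, ω₂=15.257, θ₃=1.124, ω₃=5.391
apply F[29]=-10.000 → step 30: x=-0.939, v=-4.008, θ₁=0.890, ω₁=3.583, θ₂=5.387, ω₂=14.894, θ₃=1.223, ω₃=4.480
apply F[30]=-10.000 → step 31: x=-1.020, v=-4.107, θ₁=0.955, ω₁=2.958, θ₂=5.684, ω₂=14.874, θ₃=1.303, ω₃=3.502
apply F[31]=-10.000 → step 32: x=-1.103, v=-4.180, θ₁=1.008, ω₁=2.298, θ₂=5.985, ω₂=15.271, θ₃=1.362, ω₃=2.418
apply F[32]=-10.000 → step 33: x=-1.187, v=-4.214, θ₁=1.047, ω₁=1.546, θ₂=6.299, ω₂=16.331, θ₃=1.398, ω₃=1.134
apply F[33]=-10.000 → step 34: x=-1.271, v=-4.161, θ₁=1.068, ω₁=0.555, θ₂=6.646, ω₂=18.747, θ₃=1.405, ω₃=-0.599
apply F[34]=-10.000 → step 35: x=-1.352, v=-3.758, θ₁=1.065, ω₁=-1.064, θ₂=7.071, ω₂=24.616, θ₃=1.366, ω₃=-3.612
Max |angle| over trajectory = 7.071 rad = 405.2°.

Answer: 405.2°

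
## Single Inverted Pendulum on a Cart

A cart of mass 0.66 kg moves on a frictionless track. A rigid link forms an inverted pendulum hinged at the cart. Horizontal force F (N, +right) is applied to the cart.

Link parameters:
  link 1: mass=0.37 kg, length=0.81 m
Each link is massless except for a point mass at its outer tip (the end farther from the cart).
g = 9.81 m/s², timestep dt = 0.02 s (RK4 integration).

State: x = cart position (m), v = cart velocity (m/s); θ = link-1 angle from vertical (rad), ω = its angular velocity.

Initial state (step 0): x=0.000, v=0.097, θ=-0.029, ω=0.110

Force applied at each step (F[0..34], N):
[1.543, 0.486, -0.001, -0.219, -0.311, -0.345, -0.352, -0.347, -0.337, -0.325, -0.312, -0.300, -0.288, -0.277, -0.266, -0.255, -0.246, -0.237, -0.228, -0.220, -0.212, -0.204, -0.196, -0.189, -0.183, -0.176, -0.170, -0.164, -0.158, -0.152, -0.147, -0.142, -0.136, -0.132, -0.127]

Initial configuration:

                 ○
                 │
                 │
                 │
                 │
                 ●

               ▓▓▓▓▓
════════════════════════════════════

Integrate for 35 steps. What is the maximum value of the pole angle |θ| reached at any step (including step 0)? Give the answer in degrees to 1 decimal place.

Answer: 1.7°

Derivation:
apply F[0]=+1.543 → step 1: x=0.002, v=0.147, θ=-0.027, ω=0.042
apply F[1]=+0.486 → step 2: x=0.006, v=0.165, θ=-0.027, ω=0.013
apply F[2]=-0.001 → step 3: x=0.009, v=0.167, θ=-0.027, ω=0.003
apply F[3]=-0.219 → step 4: x=0.012, v=0.164, θ=-0.027, ω=0.001
apply F[4]=-0.311 → step 5: x=0.015, v=0.157, θ=-0.027, ω=0.003
apply F[5]=-0.345 → step 6: x=0.018, v=0.150, θ=-0.027, ω=0.006
apply F[6]=-0.352 → step 7: x=0.021, v=0.142, θ=-0.026, ω=0.009
apply F[7]=-0.347 → step 8: x=0.024, v=0.134, θ=-0.026, ω=0.012
apply F[8]=-0.337 → step 9: x=0.027, v=0.127, θ=-0.026, ω=0.014
apply F[9]=-0.325 → step 10: x=0.029, v=0.120, θ=-0.026, ω=0.017
apply F[10]=-0.312 → step 11: x=0.032, v=0.113, θ=-0.025, ω=0.019
apply F[11]=-0.300 → step 12: x=0.034, v=0.107, θ=-0.025, ω=0.021
apply F[12]=-0.288 → step 13: x=0.036, v=0.101, θ=-0.024, ω=0.022
apply F[13]=-0.277 → step 14: x=0.038, v=0.095, θ=-0.024, ω=0.023
apply F[14]=-0.266 → step 15: x=0.040, v=0.090, θ=-0.024, ω=0.024
apply F[15]=-0.255 → step 16: x=0.041, v=0.085, θ=-0.023, ω=0.025
apply F[16]=-0.246 → step 17: x=0.043, v=0.080, θ=-0.023, ω=0.025
apply F[17]=-0.237 → step 18: x=0.045, v=0.075, θ=-0.022, ω=0.026
apply F[18]=-0.228 → step 19: x=0.046, v=0.071, θ=-0.022, ω=0.026
apply F[19]=-0.220 → step 20: x=0.047, v=0.066, θ=-0.021, ω=0.026
apply F[20]=-0.212 → step 21: x=0.049, v=0.062, θ=-0.020, ω=0.026
apply F[21]=-0.204 → step 22: x=0.050, v=0.058, θ=-0.020, ω=0.026
apply F[22]=-0.196 → step 23: x=0.051, v=0.054, θ=-0.019, ω=0.026
apply F[23]=-0.189 → step 24: x=0.052, v=0.051, θ=-0.019, ω=0.026
apply F[24]=-0.183 → step 25: x=0.053, v=0.047, θ=-0.018, ω=0.026
apply F[25]=-0.176 → step 26: x=0.054, v=0.044, θ=-0.018, ω=0.026
apply F[26]=-0.170 → step 27: x=0.055, v=0.041, θ=-0.017, ω=0.025
apply F[27]=-0.164 → step 28: x=0.056, v=0.038, θ=-0.017, ω=0.025
apply F[28]=-0.158 → step 29: x=0.056, v=0.035, θ=-0.016, ω=0.025
apply F[29]=-0.152 → step 30: x=0.057, v=0.032, θ=-0.016, ω=0.024
apply F[30]=-0.147 → step 31: x=0.058, v=0.029, θ=-0.015, ω=0.024
apply F[31]=-0.142 → step 32: x=0.058, v=0.026, θ=-0.015, ω=0.023
apply F[32]=-0.136 → step 33: x=0.059, v=0.024, θ=-0.014, ω=0.023
apply F[33]=-0.132 → step 34: x=0.059, v=0.022, θ=-0.014, ω=0.023
apply F[34]=-0.127 → step 35: x=0.060, v=0.019, θ=-0.014, ω=0.022
Max |angle| over trajectory = 0.029 rad = 1.7°.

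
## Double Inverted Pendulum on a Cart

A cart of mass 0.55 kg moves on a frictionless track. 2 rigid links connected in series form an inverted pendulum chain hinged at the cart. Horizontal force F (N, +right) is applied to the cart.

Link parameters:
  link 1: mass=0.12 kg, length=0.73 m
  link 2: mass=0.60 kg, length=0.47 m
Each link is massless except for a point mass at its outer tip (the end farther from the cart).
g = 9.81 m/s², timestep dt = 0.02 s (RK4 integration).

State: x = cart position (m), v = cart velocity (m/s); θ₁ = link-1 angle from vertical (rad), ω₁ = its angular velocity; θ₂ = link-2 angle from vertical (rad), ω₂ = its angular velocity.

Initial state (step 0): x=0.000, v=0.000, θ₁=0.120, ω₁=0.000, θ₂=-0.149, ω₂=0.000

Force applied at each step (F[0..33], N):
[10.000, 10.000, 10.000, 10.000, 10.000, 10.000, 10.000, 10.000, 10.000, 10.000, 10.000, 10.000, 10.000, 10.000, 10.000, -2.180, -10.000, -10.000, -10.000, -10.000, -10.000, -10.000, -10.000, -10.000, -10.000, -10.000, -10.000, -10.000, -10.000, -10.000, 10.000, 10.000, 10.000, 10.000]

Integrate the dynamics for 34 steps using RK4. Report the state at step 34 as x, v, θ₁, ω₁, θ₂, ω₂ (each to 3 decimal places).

apply F[0]=+10.000 → step 1: x=0.003, v=0.337, θ₁=0.119, ω₁=-0.122, θ₂=-0.155, ω₂=-0.588
apply F[1]=+10.000 → step 2: x=0.013, v=0.675, θ₁=0.115, ω₁=-0.254, θ₂=-0.172, ω₂=-1.170
apply F[2]=+10.000 → step 3: x=0.030, v=1.017, θ₁=0.109, ω₁=-0.406, θ₂=-0.202, ω₂=-1.734
apply F[3]=+10.000 → step 4: x=0.054, v=1.363, θ₁=0.099, ω₁=-0.592, θ₂=-0.242, ω₂=-2.267
apply F[4]=+10.000 → step 5: x=0.085, v=1.713, θ₁=0.084, ω₁=-0.828, θ₂=-0.292, ω₂=-2.748
apply F[5]=+10.000 → step 6: x=0.123, v=2.069, θ₁=0.065, ω₁=-1.127, θ₂=-0.351, ω₂=-3.157
apply F[6]=+10.000 → step 7: x=0.168, v=2.428, θ₁=0.039, ω₁=-1.501, θ₂=-0.418, ω₂=-3.474
apply F[7]=+10.000 → step 8: x=0.220, v=2.791, θ₁=0.004, ω₁=-1.957, θ₂=-0.489, ω₂=-3.677
apply F[8]=+10.000 → step 9: x=0.279, v=3.154, θ₁=-0.040, ω₁=-2.502, θ₂=-0.564, ω₂=-3.742
apply F[9]=+10.000 → step 10: x=0.346, v=3.516, θ₁=-0.096, ω₁=-3.138, θ₂=-0.638, ω₂=-3.637
apply F[10]=+10.000 → step 11: x=0.420, v=3.872, θ₁=-0.166, ω₁=-3.869, θ₂=-0.708, ω₂=-3.319
apply F[11]=+10.000 → step 12: x=0.501, v=4.210, θ₁=-0.252, ω₁=-4.702, θ₂=-0.769, ω₂=-2.729
apply F[12]=+10.000 → step 13: x=0.588, v=4.512, θ₁=-0.355, ω₁=-5.649, θ₂=-0.815, ω₂=-1.790
apply F[13]=+10.000 → step 14: x=0.681, v=4.734, θ₁=-0.478, ω₁=-6.705, θ₂=-0.838, ω₂=-0.443
apply F[14]=+10.000 → step 15: x=0.776, v=4.787, θ₁=-0.623, ω₁=-7.729, θ₂=-0.830, ω₂=1.150
apply F[15]=-2.180 → step 16: x=0.868, v=4.342, θ₁=-0.779, ω₁=-7.774, θ₂=-0.800, ω₂=1.781
apply F[16]=-10.000 → step 17: x=0.948, v=3.728, θ₁=-0.930, ω₁=-7.308, θ₂=-0.765, ω₂=1.565
apply F[17]=-10.000 → step 18: x=1.017, v=3.198, θ₁=-1.072, ω₁=-6.897, θ₂=-0.739, ω₂=1.101
apply F[18]=-10.000 → step 19: x=1.077, v=2.727, θ₁=-1.207, ω₁=-6.642, θ₂=-0.721, ω₂=0.644
apply F[19]=-10.000 → step 20: x=1.127, v=2.283, θ₁=-1.338, ω₁=-6.525, θ₂=-0.713, ω₂=0.218
apply F[20]=-10.000 → step 21: x=1.168, v=1.851, θ₁=-1.469, ω₁=-6.514, θ₂=-0.712, ω₂=-0.213
apply F[21]=-10.000 → step 22: x=1.201, v=1.421, θ₁=-1.599, ω₁=-6.583, θ₂=-0.721, ω₂=-0.692
apply F[22]=-10.000 → step 23: x=1.225, v=0.985, θ₁=-1.732, ω₁=-6.718, θ₂=-0.741, ω₂=-1.260
apply F[23]=-10.000 → step 24: x=1.240, v=0.541, θ₁=-1.868, ω₁=-6.907, θ₂=-0.773, ω₂=-1.958
apply F[24]=-10.000 → step 25: x=1.246, v=0.086, θ₁=-2.009, ω₁=-7.133, θ₂=-0.820, ω₂=-2.825
apply F[25]=-10.000 → step 26: x=1.243, v=-0.380, θ₁=-2.154, ω₁=-7.372, θ₂=-0.887, ω₂=-3.902
apply F[26]=-10.000 → step 27: x=1.231, v=-0.854, θ₁=-2.303, ω₁=-7.577, θ₂=-0.978, ω₂=-5.221
apply F[27]=-10.000 → step 28: x=1.209, v=-1.332, θ₁=-2.456, ω₁=-7.669, θ₂=-1.098, ω₂=-6.794
apply F[28]=-10.000 → step 29: x=1.178, v=-1.803, θ₁=-2.609, ω₁=-7.528, θ₂=-1.251, ω₂=-8.600
apply F[29]=-10.000 → step 30: x=1.137, v=-2.260, θ₁=-2.755, ω₁=-6.999, θ₂=-1.443, ω₂=-10.592
apply F[30]=+10.000 → step 31: x=1.095, v=-1.982, θ₁=-2.875, ω₁=-4.872, θ₂=-1.680, ω₂=-13.110
apply F[31]=+10.000 → step 32: x=1.058, v=-1.690, θ₁=-2.944, ω₁=-1.881, θ₂=-1.968, ω₂=-15.870
apply F[32]=+10.000 → step 33: x=1.027, v=-1.481, θ₁=-2.939, ω₁=2.878, θ₂=-2.330, ω₂=-21.214
apply F[33]=+10.000 → step 34: x=0.991, v=-2.954, θ₁=-2.795, ω₁=7.395, θ₂=-2.894, ω₂=-30.744

Answer: x=0.991, v=-2.954, θ₁=-2.795, ω₁=7.395, θ₂=-2.894, ω₂=-30.744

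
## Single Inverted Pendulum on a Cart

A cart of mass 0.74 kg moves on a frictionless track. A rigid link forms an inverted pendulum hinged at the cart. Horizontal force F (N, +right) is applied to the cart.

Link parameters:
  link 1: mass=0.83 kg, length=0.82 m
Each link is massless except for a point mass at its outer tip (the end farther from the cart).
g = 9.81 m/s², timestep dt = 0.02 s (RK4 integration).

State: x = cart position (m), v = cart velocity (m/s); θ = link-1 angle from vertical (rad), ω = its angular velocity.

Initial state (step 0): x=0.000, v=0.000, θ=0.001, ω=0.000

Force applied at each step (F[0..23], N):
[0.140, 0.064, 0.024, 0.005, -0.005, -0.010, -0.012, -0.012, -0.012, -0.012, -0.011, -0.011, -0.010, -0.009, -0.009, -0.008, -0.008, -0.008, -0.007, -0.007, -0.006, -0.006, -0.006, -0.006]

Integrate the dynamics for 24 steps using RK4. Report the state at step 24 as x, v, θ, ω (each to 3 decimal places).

Answer: x=0.001, v=0.001, θ=-0.000, ω=-0.000

Derivation:
apply F[0]=+0.140 → step 1: x=0.000, v=0.004, θ=0.001, ω=-0.004
apply F[1]=+0.064 → step 2: x=0.000, v=0.005, θ=0.001, ω=-0.006
apply F[2]=+0.024 → step 3: x=0.000, v=0.006, θ=0.001, ω=-0.006
apply F[3]=+0.005 → step 4: x=0.000, v=0.006, θ=0.001, ω=-0.006
apply F[4]=-0.005 → step 5: x=0.000, v=0.005, θ=0.001, ω=-0.006
apply F[5]=-0.010 → step 6: x=0.001, v=0.005, θ=0.000, ω=-0.005
apply F[6]=-0.012 → step 7: x=0.001, v=0.005, θ=0.000, ω=-0.004
apply F[7]=-0.012 → step 8: x=0.001, v=0.004, θ=0.000, ω=-0.004
apply F[8]=-0.012 → step 9: x=0.001, v=0.004, θ=0.000, ω=-0.003
apply F[9]=-0.012 → step 10: x=0.001, v=0.003, θ=0.000, ω=-0.003
apply F[10]=-0.011 → step 11: x=0.001, v=0.003, θ=0.000, ω=-0.003
apply F[11]=-0.011 → step 12: x=0.001, v=0.003, θ=-0.000, ω=-0.002
apply F[12]=-0.010 → step 13: x=0.001, v=0.003, θ=-0.000, ω=-0.002
apply F[13]=-0.009 → step 14: x=0.001, v=0.002, θ=-0.000, ω=-0.002
apply F[14]=-0.009 → step 15: x=0.001, v=0.002, θ=-0.000, ω=-0.001
apply F[15]=-0.008 → step 16: x=0.001, v=0.002, θ=-0.000, ω=-0.001
apply F[16]=-0.008 → step 17: x=0.001, v=0.002, θ=-0.000, ω=-0.001
apply F[17]=-0.008 → step 18: x=0.001, v=0.002, θ=-0.000, ω=-0.001
apply F[18]=-0.007 → step 19: x=0.001, v=0.001, θ=-0.000, ω=-0.001
apply F[19]=-0.007 → step 20: x=0.001, v=0.001, θ=-0.000, ω=-0.000
apply F[20]=-0.006 → step 21: x=0.001, v=0.001, θ=-0.000, ω=-0.000
apply F[21]=-0.006 → step 22: x=0.001, v=0.001, θ=-0.000, ω=-0.000
apply F[22]=-0.006 → step 23: x=0.001, v=0.001, θ=-0.000, ω=-0.000
apply F[23]=-0.006 → step 24: x=0.001, v=0.001, θ=-0.000, ω=-0.000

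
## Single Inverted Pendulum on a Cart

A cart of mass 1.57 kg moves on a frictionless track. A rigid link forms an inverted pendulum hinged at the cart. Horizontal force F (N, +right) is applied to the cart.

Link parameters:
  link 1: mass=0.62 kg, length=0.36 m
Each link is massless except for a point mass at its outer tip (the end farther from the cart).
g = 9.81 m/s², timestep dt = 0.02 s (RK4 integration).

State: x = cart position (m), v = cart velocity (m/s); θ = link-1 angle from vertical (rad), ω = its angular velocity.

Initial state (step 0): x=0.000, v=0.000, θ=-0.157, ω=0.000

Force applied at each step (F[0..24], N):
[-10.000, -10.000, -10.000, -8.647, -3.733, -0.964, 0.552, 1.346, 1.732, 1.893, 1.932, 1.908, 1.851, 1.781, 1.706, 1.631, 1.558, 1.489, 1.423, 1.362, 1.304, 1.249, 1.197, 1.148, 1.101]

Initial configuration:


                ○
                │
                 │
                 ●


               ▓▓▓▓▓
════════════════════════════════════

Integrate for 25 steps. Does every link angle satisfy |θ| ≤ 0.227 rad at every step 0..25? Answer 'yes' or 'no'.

Answer: yes

Derivation:
apply F[0]=-10.000 → step 1: x=-0.001, v=-0.114, θ=-0.155, ω=0.229
apply F[1]=-10.000 → step 2: x=-0.005, v=-0.229, θ=-0.148, ω=0.462
apply F[2]=-10.000 → step 3: x=-0.010, v=-0.345, θ=-0.136, ω=0.703
apply F[3]=-8.647 → step 4: x=-0.018, v=-0.445, θ=-0.120, ω=0.908
apply F[4]=-3.733 → step 5: x=-0.027, v=-0.484, θ=-0.101, ω=0.956
apply F[5]=-0.964 → step 6: x=-0.037, v=-0.489, θ=-0.083, ω=0.921
apply F[6]=+0.552 → step 7: x=-0.047, v=-0.477, θ=-0.065, ω=0.846
apply F[7]=+1.346 → step 8: x=-0.056, v=-0.455, θ=-0.049, ω=0.756
apply F[8]=+1.732 → step 9: x=-0.065, v=-0.430, θ=-0.035, ω=0.663
apply F[9]=+1.893 → step 10: x=-0.073, v=-0.404, θ=-0.023, ω=0.574
apply F[10]=+1.932 → step 11: x=-0.081, v=-0.378, θ=-0.012, ω=0.493
apply F[11]=+1.908 → step 12: x=-0.089, v=-0.353, θ=-0.003, ω=0.420
apply F[12]=+1.851 → step 13: x=-0.095, v=-0.330, θ=0.005, ω=0.355
apply F[13]=+1.781 → step 14: x=-0.102, v=-0.308, θ=0.011, ω=0.299
apply F[14]=+1.706 → step 15: x=-0.108, v=-0.287, θ=0.017, ω=0.249
apply F[15]=+1.631 → step 16: x=-0.113, v=-0.268, θ=0.022, ω=0.206
apply F[16]=+1.558 → step 17: x=-0.118, v=-0.250, θ=0.025, ω=0.169
apply F[17]=+1.489 → step 18: x=-0.123, v=-0.233, θ=0.028, ω=0.136
apply F[18]=+1.423 → step 19: x=-0.128, v=-0.217, θ=0.031, ω=0.109
apply F[19]=+1.362 → step 20: x=-0.132, v=-0.202, θ=0.033, ω=0.085
apply F[20]=+1.304 → step 21: x=-0.136, v=-0.188, θ=0.034, ω=0.064
apply F[21]=+1.249 → step 22: x=-0.139, v=-0.175, θ=0.035, ω=0.046
apply F[22]=+1.197 → step 23: x=-0.143, v=-0.162, θ=0.036, ω=0.031
apply F[23]=+1.148 → step 24: x=-0.146, v=-0.151, θ=0.037, ω=0.018
apply F[24]=+1.101 → step 25: x=-0.149, v=-0.139, θ=0.037, ω=0.007
Max |angle| over trajectory = 0.157 rad; bound = 0.227 → within bound.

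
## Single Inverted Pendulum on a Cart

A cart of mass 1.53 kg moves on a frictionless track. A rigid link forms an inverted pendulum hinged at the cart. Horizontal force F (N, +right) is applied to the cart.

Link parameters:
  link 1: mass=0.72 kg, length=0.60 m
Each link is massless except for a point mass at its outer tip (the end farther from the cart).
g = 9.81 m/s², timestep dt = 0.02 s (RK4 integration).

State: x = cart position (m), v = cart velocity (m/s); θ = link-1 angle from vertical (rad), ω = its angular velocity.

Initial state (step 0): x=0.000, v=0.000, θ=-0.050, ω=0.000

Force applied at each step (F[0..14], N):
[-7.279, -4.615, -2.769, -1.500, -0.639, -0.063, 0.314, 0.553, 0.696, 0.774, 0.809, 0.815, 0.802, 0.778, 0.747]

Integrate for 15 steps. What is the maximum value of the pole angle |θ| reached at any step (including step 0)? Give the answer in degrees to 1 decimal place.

Answer: 2.9°

Derivation:
apply F[0]=-7.279 → step 1: x=-0.001, v=-0.090, θ=-0.049, ω=0.134
apply F[1]=-4.615 → step 2: x=-0.003, v=-0.146, θ=-0.045, ω=0.212
apply F[2]=-2.769 → step 3: x=-0.007, v=-0.179, θ=-0.041, ω=0.252
apply F[3]=-1.500 → step 4: x=-0.010, v=-0.195, θ=-0.035, ω=0.266
apply F[4]=-0.639 → step 5: x=-0.014, v=-0.200, θ=-0.030, ω=0.264
apply F[5]=-0.063 → step 6: x=-0.018, v=-0.198, θ=-0.025, ω=0.253
apply F[6]=+0.314 → step 7: x=-0.022, v=-0.192, θ=-0.020, ω=0.235
apply F[7]=+0.553 → step 8: x=-0.026, v=-0.183, θ=-0.016, ω=0.214
apply F[8]=+0.696 → step 9: x=-0.029, v=-0.173, θ=-0.011, ω=0.193
apply F[9]=+0.774 → step 10: x=-0.033, v=-0.162, θ=-0.008, ω=0.171
apply F[10]=+0.809 → step 11: x=-0.036, v=-0.151, θ=-0.005, ω=0.151
apply F[11]=+0.815 → step 12: x=-0.039, v=-0.140, θ=-0.002, ω=0.131
apply F[12]=+0.802 → step 13: x=-0.041, v=-0.129, θ=0.001, ω=0.114
apply F[13]=+0.778 → step 14: x=-0.044, v=-0.119, θ=0.003, ω=0.097
apply F[14]=+0.747 → step 15: x=-0.046, v=-0.110, θ=0.005, ω=0.083
Max |angle| over trajectory = 0.050 rad = 2.9°.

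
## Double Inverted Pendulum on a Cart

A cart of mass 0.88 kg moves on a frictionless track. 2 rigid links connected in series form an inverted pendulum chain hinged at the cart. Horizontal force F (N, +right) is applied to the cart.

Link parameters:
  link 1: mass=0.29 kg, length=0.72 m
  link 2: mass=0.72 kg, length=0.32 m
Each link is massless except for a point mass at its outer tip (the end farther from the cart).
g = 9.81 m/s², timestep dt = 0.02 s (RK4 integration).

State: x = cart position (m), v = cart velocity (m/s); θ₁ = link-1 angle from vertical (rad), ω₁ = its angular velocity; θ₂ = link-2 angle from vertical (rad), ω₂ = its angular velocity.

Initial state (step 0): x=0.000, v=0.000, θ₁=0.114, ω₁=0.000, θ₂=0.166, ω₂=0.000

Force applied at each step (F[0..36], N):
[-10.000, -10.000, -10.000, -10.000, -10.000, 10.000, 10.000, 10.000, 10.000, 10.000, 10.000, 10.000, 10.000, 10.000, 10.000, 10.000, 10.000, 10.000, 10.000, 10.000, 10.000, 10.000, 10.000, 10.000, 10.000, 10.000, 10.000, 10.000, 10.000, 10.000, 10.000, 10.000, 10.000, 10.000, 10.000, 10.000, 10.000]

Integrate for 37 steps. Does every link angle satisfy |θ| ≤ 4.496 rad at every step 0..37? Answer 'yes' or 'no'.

Answer: yes

Derivation:
apply F[0]=-10.000 → step 1: x=-0.002, v=-0.249, θ₁=0.117, ω₁=0.346, θ₂=0.167, ω₂=0.092
apply F[1]=-10.000 → step 2: x=-0.010, v=-0.499, θ₁=0.128, ω₁=0.698, θ₂=0.170, ω₂=0.172
apply F[2]=-10.000 → step 3: x=-0.022, v=-0.749, θ₁=0.145, ω₁=1.061, θ₂=0.174, ω₂=0.229
apply F[3]=-10.000 → step 4: x=-0.040, v=-1.000, θ₁=0.170, ω₁=1.439, θ₂=0.179, ω₂=0.256
apply F[4]=-10.000 → step 5: x=-0.062, v=-1.250, θ₁=0.203, ω₁=1.832, θ₂=0.184, ω₂=0.251
apply F[5]=+10.000 → step 6: x=-0.086, v=-1.069, θ₁=0.238, ω₁=1.670, θ₂=0.188, ω₂=0.180
apply F[6]=+10.000 → step 7: x=-0.105, v=-0.898, θ₁=0.270, ω₁=1.551, θ₂=0.190, ω₂=0.044
apply F[7]=+10.000 → step 8: x=-0.122, v=-0.734, θ₁=0.300, ω₁=1.474, θ₂=0.189, ω₂=-0.160
apply F[8]=+10.000 → step 9: x=-0.135, v=-0.577, θ₁=0.329, ω₁=1.437, θ₂=0.184, ω₂=-0.433
apply F[9]=+10.000 → step 10: x=-0.145, v=-0.424, θ₁=0.358, ω₁=1.436, θ₂=0.172, ω₂=-0.778
apply F[10]=+10.000 → step 11: x=-0.152, v=-0.273, θ₁=0.387, ω₁=1.467, θ₂=0.152, ω₂=-1.193
apply F[11]=+10.000 → step 12: x=-0.156, v=-0.122, θ₁=0.417, ω₁=1.524, θ₂=0.123, ω₂=-1.673
apply F[12]=+10.000 → step 13: x=-0.157, v=0.032, θ₁=0.448, ω₁=1.596, θ₂=0.085, ω₂=-2.205
apply F[13]=+10.000 → step 14: x=-0.154, v=0.191, θ₁=0.481, ω₁=1.668, θ₂=0.035, ω₂=-2.768
apply F[14]=+10.000 → step 15: x=-0.149, v=0.358, θ₁=0.515, ω₁=1.726, θ₂=-0.026, ω₂=-3.338
apply F[15]=+10.000 → step 16: x=-0.140, v=0.531, θ₁=0.550, ω₁=1.757, θ₂=-0.098, ω₂=-3.899
apply F[16]=+10.000 → step 17: x=-0.128, v=0.711, θ₁=0.585, ω₁=1.752, θ₂=-0.182, ω₂=-4.441
apply F[17]=+10.000 → step 18: x=-0.111, v=0.896, θ₁=0.619, ω₁=1.704, θ₂=-0.276, ω₂=-4.970
apply F[18]=+10.000 → step 19: x=-0.092, v=1.083, θ₁=0.653, ω₁=1.610, θ₂=-0.381, ω₂=-5.498
apply F[19]=+10.000 → step 20: x=-0.068, v=1.270, θ₁=0.684, ω₁=1.464, θ₂=-0.496, ω₂=-6.046
apply F[20]=+10.000 → step 21: x=-0.041, v=1.455, θ₁=0.711, ω₁=1.258, θ₂=-0.623, ω₂=-6.639
apply F[21]=+10.000 → step 22: x=-0.010, v=1.634, θ₁=0.733, ω₁=0.980, θ₂=-0.762, ω₂=-7.311
apply F[22]=+10.000 → step 23: x=0.024, v=1.805, θ₁=0.749, ω₁=0.611, θ₂=-0.916, ω₂=-8.104
apply F[23]=+10.000 → step 24: x=0.062, v=1.961, θ₁=0.757, ω₁=0.125, θ₂=-1.088, ω₂=-9.079
apply F[24]=+10.000 → step 25: x=0.103, v=2.091, θ₁=0.753, ω₁=-0.515, θ₂=-1.281, ω₂=-10.321
apply F[25]=+10.000 → step 26: x=0.145, v=2.179, θ₁=0.735, ω₁=-1.356, θ₂=-1.503, ω₂=-11.960
apply F[26]=+10.000 → step 27: x=0.189, v=2.188, θ₁=0.698, ω₁=-2.441, θ₂=-1.763, ω₂=-14.177
apply F[27]=+10.000 → step 28: x=0.232, v=2.046, θ₁=0.636, ω₁=-3.711, θ₂=-2.075, ω₂=-17.115
apply F[28]=+10.000 → step 29: x=0.269, v=1.631, θ₁=0.551, ω₁=-4.586, θ₂=-2.449, ω₂=-20.065
apply F[29]=+10.000 → step 30: x=0.296, v=1.043, θ₁=0.466, ω₁=-3.601, θ₂=-2.855, ω₂=-19.761
apply F[30]=+10.000 → step 31: x=0.313, v=0.746, θ₁=0.416, ω₁=-1.361, θ₂=-3.215, ω₂=-16.085
apply F[31]=+10.000 → step 32: x=0.328, v=0.738, θ₁=0.407, ω₁=0.342, θ₂=-3.503, ω₂=-12.880
apply F[32]=+10.000 → step 33: x=0.344, v=0.852, θ₁=0.426, ω₁=1.401, θ₂=-3.738, ω₂=-10.817
apply F[33]=+10.000 → step 34: x=0.362, v=1.015, θ₁=0.461, ω₁=2.075, θ₂=-3.940, ω₂=-9.523
apply F[34]=+10.000 → step 35: x=0.384, v=1.202, θ₁=0.507, ω₁=2.536, θ₂=-4.122, ω₂=-8.711
apply F[35]=+10.000 → step 36: x=0.410, v=1.403, θ₁=0.561, ω₁=2.882, θ₂=-4.291, ω₂=-8.222
apply F[36]=+10.000 → step 37: x=0.440, v=1.616, θ₁=0.622, ω₁=3.172, θ₂=-4.453, ω₂=-7.983
Max |angle| over trajectory = 4.453 rad; bound = 4.496 → within bound.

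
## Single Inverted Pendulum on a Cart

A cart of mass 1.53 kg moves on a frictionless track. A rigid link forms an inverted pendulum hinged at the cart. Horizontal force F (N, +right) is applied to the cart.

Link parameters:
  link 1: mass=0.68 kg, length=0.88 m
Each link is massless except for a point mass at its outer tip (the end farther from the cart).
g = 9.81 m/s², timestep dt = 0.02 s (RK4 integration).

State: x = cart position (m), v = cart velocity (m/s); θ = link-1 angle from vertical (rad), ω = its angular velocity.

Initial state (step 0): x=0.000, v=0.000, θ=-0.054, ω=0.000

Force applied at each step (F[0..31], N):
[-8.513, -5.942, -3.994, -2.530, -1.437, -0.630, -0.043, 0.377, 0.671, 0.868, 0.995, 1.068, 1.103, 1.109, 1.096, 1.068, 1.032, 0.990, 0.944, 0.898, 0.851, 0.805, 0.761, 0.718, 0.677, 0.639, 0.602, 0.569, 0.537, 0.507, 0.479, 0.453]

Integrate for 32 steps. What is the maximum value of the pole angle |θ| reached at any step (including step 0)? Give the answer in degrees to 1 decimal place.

Answer: 3.1°

Derivation:
apply F[0]=-8.513 → step 1: x=-0.001, v=-0.106, θ=-0.053, ω=0.109
apply F[1]=-5.942 → step 2: x=-0.004, v=-0.180, θ=-0.050, ω=0.180
apply F[2]=-3.994 → step 3: x=-0.008, v=-0.228, θ=-0.046, ω=0.224
apply F[3]=-2.530 → step 4: x=-0.013, v=-0.257, θ=-0.041, ω=0.248
apply F[4]=-1.437 → step 5: x=-0.018, v=-0.272, θ=-0.036, ω=0.256
apply F[5]=-0.630 → step 6: x=-0.024, v=-0.278, θ=-0.031, ω=0.255
apply F[6]=-0.043 → step 7: x=-0.029, v=-0.276, θ=-0.026, ω=0.246
apply F[7]=+0.377 → step 8: x=-0.035, v=-0.269, θ=-0.021, ω=0.233
apply F[8]=+0.671 → step 9: x=-0.040, v=-0.258, θ=-0.017, ω=0.217
apply F[9]=+0.868 → step 10: x=-0.045, v=-0.246, θ=-0.013, ω=0.200
apply F[10]=+0.995 → step 11: x=-0.050, v=-0.232, θ=-0.009, ω=0.181
apply F[11]=+1.068 → step 12: x=-0.054, v=-0.217, θ=-0.005, ω=0.163
apply F[12]=+1.103 → step 13: x=-0.058, v=-0.202, θ=-0.002, ω=0.146
apply F[13]=+1.109 → step 14: x=-0.062, v=-0.188, θ=0.000, ω=0.129
apply F[14]=+1.096 → step 15: x=-0.066, v=-0.174, θ=0.003, ω=0.113
apply F[15]=+1.068 → step 16: x=-0.069, v=-0.160, θ=0.005, ω=0.098
apply F[16]=+1.032 → step 17: x=-0.072, v=-0.147, θ=0.007, ω=0.085
apply F[17]=+0.990 → step 18: x=-0.075, v=-0.135, θ=0.008, ω=0.073
apply F[18]=+0.944 → step 19: x=-0.078, v=-0.123, θ=0.010, ω=0.062
apply F[19]=+0.898 → step 20: x=-0.080, v=-0.112, θ=0.011, ω=0.052
apply F[20]=+0.851 → step 21: x=-0.082, v=-0.102, θ=0.012, ω=0.043
apply F[21]=+0.805 → step 22: x=-0.084, v=-0.093, θ=0.013, ω=0.035
apply F[22]=+0.761 → step 23: x=-0.086, v=-0.084, θ=0.013, ω=0.027
apply F[23]=+0.718 → step 24: x=-0.087, v=-0.076, θ=0.014, ω=0.021
apply F[24]=+0.677 → step 25: x=-0.089, v=-0.068, θ=0.014, ω=0.016
apply F[25]=+0.639 → step 26: x=-0.090, v=-0.061, θ=0.014, ω=0.011
apply F[26]=+0.602 → step 27: x=-0.091, v=-0.054, θ=0.014, ω=0.006
apply F[27]=+0.569 → step 28: x=-0.092, v=-0.048, θ=0.015, ω=0.002
apply F[28]=+0.537 → step 29: x=-0.093, v=-0.042, θ=0.015, ω=-0.001
apply F[29]=+0.507 → step 30: x=-0.094, v=-0.037, θ=0.015, ω=-0.004
apply F[30]=+0.479 → step 31: x=-0.095, v=-0.032, θ=0.014, ω=-0.006
apply F[31]=+0.453 → step 32: x=-0.095, v=-0.027, θ=0.014, ω=-0.008
Max |angle| over trajectory = 0.054 rad = 3.1°.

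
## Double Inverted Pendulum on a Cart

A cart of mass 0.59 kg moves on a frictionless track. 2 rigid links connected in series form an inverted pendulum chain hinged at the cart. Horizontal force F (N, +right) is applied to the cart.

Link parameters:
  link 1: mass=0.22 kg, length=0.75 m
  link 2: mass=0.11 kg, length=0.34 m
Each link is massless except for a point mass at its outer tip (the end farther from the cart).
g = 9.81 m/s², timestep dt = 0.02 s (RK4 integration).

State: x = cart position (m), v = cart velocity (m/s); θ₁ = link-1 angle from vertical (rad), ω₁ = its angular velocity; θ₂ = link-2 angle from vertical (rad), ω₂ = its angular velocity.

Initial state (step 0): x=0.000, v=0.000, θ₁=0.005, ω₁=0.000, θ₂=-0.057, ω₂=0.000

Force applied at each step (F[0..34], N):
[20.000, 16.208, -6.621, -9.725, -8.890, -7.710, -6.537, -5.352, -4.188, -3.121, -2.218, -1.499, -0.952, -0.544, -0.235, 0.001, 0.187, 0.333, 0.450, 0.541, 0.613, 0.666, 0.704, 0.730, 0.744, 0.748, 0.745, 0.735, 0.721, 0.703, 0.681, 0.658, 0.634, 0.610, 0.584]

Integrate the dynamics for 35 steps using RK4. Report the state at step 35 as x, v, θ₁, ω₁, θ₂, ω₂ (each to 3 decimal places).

Answer: x=-0.157, v=-0.217, θ₁=0.036, ω₁=0.024, θ₂=0.025, ω₂=0.059

Derivation:
apply F[0]=+20.000 → step 1: x=0.007, v=0.678, θ₁=-0.004, ω₁=-0.895, θ₂=-0.058, ω₂=-0.051
apply F[1]=+16.208 → step 2: x=0.026, v=1.229, θ₁=-0.029, ω₁=-1.629, θ₂=-0.059, ω₂=-0.082
apply F[2]=-6.621 → step 3: x=0.048, v=1.008, θ₁=-0.059, ω₁=-1.346, θ₂=-0.061, ω₂=-0.093
apply F[3]=-9.725 → step 4: x=0.065, v=0.687, θ₁=-0.082, ω₁=-0.938, θ₂=-0.062, ω₂=-0.085
apply F[4]=-8.890 → step 5: x=0.076, v=0.396, θ₁=-0.097, ω₁=-0.579, θ₂=-0.064, ω₂=-0.060
apply F[5]=-7.710 → step 6: x=0.081, v=0.147, θ₁=-0.105, ω₁=-0.281, θ₂=-0.065, ω₂=-0.024
apply F[6]=-6.537 → step 7: x=0.082, v=-0.062, θ₁=-0.109, ω₁=-0.038, θ₂=-0.065, ω₂=0.017
apply F[7]=-5.352 → step 8: x=0.079, v=-0.230, θ₁=-0.108, ω₁=0.151, θ₂=-0.064, ω₂=0.058
apply F[8]=-4.188 → step 9: x=0.073, v=-0.360, θ₁=-0.103, ω₁=0.289, θ₂=-0.063, ω₂=0.096
apply F[9]=-3.121 → step 10: x=0.065, v=-0.454, θ₁=-0.096, ω₁=0.383, θ₂=-0.060, ω₂=0.131
apply F[10]=-2.218 → step 11: x=0.056, v=-0.519, θ₁=-0.088, ω₁=0.441, θ₂=-0.057, ω₂=0.160
apply F[11]=-1.499 → step 12: x=0.045, v=-0.561, θ₁=-0.079, ω₁=0.471, θ₂=-0.054, ω₂=0.184
apply F[12]=-0.952 → step 13: x=0.033, v=-0.585, θ₁=-0.070, ω₁=0.481, θ₂=-0.050, ω₂=0.203
apply F[13]=-0.544 → step 14: x=0.021, v=-0.597, θ₁=-0.060, ω₁=0.477, θ₂=-0.046, ω₂=0.218
apply F[14]=-0.235 → step 15: x=0.010, v=-0.599, θ₁=-0.051, ω₁=0.464, θ₂=-0.041, ω₂=0.228
apply F[15]=+0.001 → step 16: x=-0.002, v=-0.594, θ₁=-0.041, ω₁=0.444, θ₂=-0.037, ω₂=0.233
apply F[16]=+0.187 → step 17: x=-0.014, v=-0.583, θ₁=-0.033, ω₁=0.420, θ₂=-0.032, ω₂=0.236
apply F[17]=+0.333 → step 18: x=-0.026, v=-0.569, θ₁=-0.025, ω₁=0.394, θ₂=-0.027, ω₂=0.235
apply F[18]=+0.450 → step 19: x=-0.037, v=-0.551, θ₁=-0.017, ω₁=0.365, θ₂=-0.023, ω₂=0.231
apply F[19]=+0.541 → step 20: x=-0.048, v=-0.532, θ₁=-0.010, ω₁=0.336, θ₂=-0.018, ω₂=0.226
apply F[20]=+0.613 → step 21: x=-0.058, v=-0.510, θ₁=-0.004, ω₁=0.307, θ₂=-0.014, ω₂=0.218
apply F[21]=+0.666 → step 22: x=-0.068, v=-0.487, θ₁=0.002, ω₁=0.278, θ₂=-0.009, ω₂=0.209
apply F[22]=+0.704 → step 23: x=-0.078, v=-0.464, θ₁=0.007, ω₁=0.250, θ₂=-0.005, ω₂=0.198
apply F[23]=+0.730 → step 24: x=-0.087, v=-0.440, θ₁=0.012, ω₁=0.222, θ₂=-0.001, ω₂=0.187
apply F[24]=+0.744 → step 25: x=-0.095, v=-0.417, θ₁=0.016, ω₁=0.196, θ₂=0.002, ω₂=0.175
apply F[25]=+0.748 → step 26: x=-0.103, v=-0.393, θ₁=0.020, ω₁=0.172, θ₂=0.006, ω₂=0.162
apply F[26]=+0.745 → step 27: x=-0.111, v=-0.371, θ₁=0.023, ω₁=0.149, θ₂=0.009, ω₂=0.150
apply F[27]=+0.735 → step 28: x=-0.118, v=-0.348, θ₁=0.026, ω₁=0.128, θ₂=0.012, ω₂=0.137
apply F[28]=+0.721 → step 29: x=-0.125, v=-0.327, θ₁=0.028, ω₁=0.108, θ₂=0.014, ω₂=0.125
apply F[29]=+0.703 → step 30: x=-0.131, v=-0.306, θ₁=0.030, ω₁=0.090, θ₂=0.017, ω₂=0.113
apply F[30]=+0.681 → step 31: x=-0.137, v=-0.287, θ₁=0.032, ω₁=0.074, θ₂=0.019, ω₂=0.101
apply F[31]=+0.658 → step 32: x=-0.143, v=-0.268, θ₁=0.033, ω₁=0.059, θ₂=0.021, ω₂=0.090
apply F[32]=+0.634 → step 33: x=-0.148, v=-0.250, θ₁=0.034, ω₁=0.046, θ₂=0.022, ω₂=0.079
apply F[33]=+0.610 → step 34: x=-0.153, v=-0.233, θ₁=0.035, ω₁=0.034, θ₂=0.024, ω₂=0.069
apply F[34]=+0.584 → step 35: x=-0.157, v=-0.217, θ₁=0.036, ω₁=0.024, θ₂=0.025, ω₂=0.059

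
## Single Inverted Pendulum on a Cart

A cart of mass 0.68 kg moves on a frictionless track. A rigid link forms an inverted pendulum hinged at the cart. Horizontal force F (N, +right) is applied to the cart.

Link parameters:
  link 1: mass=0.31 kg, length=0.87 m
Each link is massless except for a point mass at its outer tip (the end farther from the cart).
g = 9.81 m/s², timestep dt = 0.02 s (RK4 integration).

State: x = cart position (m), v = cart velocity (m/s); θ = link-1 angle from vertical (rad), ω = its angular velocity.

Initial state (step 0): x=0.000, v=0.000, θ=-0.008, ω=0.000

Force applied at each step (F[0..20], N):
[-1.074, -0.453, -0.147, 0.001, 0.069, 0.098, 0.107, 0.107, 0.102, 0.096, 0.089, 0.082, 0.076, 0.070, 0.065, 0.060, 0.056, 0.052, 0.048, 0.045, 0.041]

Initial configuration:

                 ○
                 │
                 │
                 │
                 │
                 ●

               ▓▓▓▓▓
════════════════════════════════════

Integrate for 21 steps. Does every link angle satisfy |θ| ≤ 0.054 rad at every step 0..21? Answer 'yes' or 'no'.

apply F[0]=-1.074 → step 1: x=-0.000, v=-0.031, θ=-0.008, ω=0.034
apply F[1]=-0.453 → step 2: x=-0.001, v=-0.044, θ=-0.007, ω=0.047
apply F[2]=-0.147 → step 3: x=-0.002, v=-0.047, θ=-0.006, ω=0.050
apply F[3]=+0.001 → step 4: x=-0.003, v=-0.047, θ=-0.005, ω=0.048
apply F[4]=+0.069 → step 5: x=-0.004, v=-0.044, θ=-0.004, ω=0.044
apply F[5]=+0.098 → step 6: x=-0.005, v=-0.041, θ=-0.003, ω=0.039
apply F[6]=+0.107 → step 7: x=-0.005, v=-0.038, θ=-0.002, ω=0.035
apply F[7]=+0.107 → step 8: x=-0.006, v=-0.034, θ=-0.002, ω=0.031
apply F[8]=+0.102 → step 9: x=-0.007, v=-0.031, θ=-0.001, ω=0.027
apply F[9]=+0.096 → step 10: x=-0.007, v=-0.028, θ=-0.001, ω=0.023
apply F[10]=+0.089 → step 11: x=-0.008, v=-0.026, θ=-0.000, ω=0.020
apply F[11]=+0.082 → step 12: x=-0.008, v=-0.023, θ=0.000, ω=0.017
apply F[12]=+0.076 → step 13: x=-0.009, v=-0.021, θ=0.000, ω=0.015
apply F[13]=+0.070 → step 14: x=-0.009, v=-0.019, θ=0.001, ω=0.012
apply F[14]=+0.065 → step 15: x=-0.010, v=-0.017, θ=0.001, ω=0.010
apply F[15]=+0.060 → step 16: x=-0.010, v=-0.016, θ=0.001, ω=0.009
apply F[16]=+0.056 → step 17: x=-0.010, v=-0.014, θ=0.001, ω=0.007
apply F[17]=+0.052 → step 18: x=-0.011, v=-0.013, θ=0.001, ω=0.006
apply F[18]=+0.048 → step 19: x=-0.011, v=-0.011, θ=0.001, ω=0.005
apply F[19]=+0.045 → step 20: x=-0.011, v=-0.010, θ=0.002, ω=0.004
apply F[20]=+0.041 → step 21: x=-0.011, v=-0.009, θ=0.002, ω=0.003
Max |angle| over trajectory = 0.008 rad; bound = 0.054 → within bound.

Answer: yes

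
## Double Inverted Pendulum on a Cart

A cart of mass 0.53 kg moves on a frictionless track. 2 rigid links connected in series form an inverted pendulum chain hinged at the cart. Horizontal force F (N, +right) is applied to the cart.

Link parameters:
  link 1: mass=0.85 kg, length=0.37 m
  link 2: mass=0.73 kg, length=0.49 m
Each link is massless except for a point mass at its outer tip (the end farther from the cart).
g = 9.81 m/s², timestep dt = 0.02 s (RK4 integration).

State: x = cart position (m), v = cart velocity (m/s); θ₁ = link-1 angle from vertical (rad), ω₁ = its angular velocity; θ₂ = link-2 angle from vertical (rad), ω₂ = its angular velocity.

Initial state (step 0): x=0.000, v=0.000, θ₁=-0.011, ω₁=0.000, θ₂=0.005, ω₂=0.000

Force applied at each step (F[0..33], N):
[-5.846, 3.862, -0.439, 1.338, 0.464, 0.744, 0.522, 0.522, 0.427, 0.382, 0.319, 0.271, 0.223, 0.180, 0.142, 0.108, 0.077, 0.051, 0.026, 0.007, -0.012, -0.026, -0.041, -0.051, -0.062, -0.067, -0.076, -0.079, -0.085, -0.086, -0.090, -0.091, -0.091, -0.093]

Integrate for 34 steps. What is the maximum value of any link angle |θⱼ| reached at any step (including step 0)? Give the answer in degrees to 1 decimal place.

apply F[0]=-5.846 → step 1: x=-0.002, v=-0.215, θ₁=-0.005, ω₁=0.570, θ₂=0.005, ω₂=0.011
apply F[1]=+3.862 → step 2: x=-0.005, v=-0.069, θ₁=0.002, ω₁=0.172, θ₂=0.005, ω₂=0.015
apply F[2]=-0.439 → step 3: x=-0.007, v=-0.088, θ₁=0.006, ω₁=0.224, θ₂=0.006, ω₂=0.016
apply F[3]=+1.338 → step 4: x=-0.008, v=-0.042, θ₁=0.009, ω₁=0.105, θ₂=0.006, ω₂=0.015
apply F[4]=+0.464 → step 5: x=-0.009, v=-0.030, θ₁=0.011, ω₁=0.081, θ₂=0.006, ω₂=0.012
apply F[5]=+0.744 → step 6: x=-0.009, v=-0.009, θ₁=0.012, ω₁=0.033, θ₂=0.006, ω₂=0.008
apply F[6]=+0.522 → step 7: x=-0.009, v=0.003, θ₁=0.013, ω₁=0.009, θ₂=0.007, ω₂=0.003
apply F[7]=+0.522 → step 8: x=-0.009, v=0.015, θ₁=0.013, ω₁=-0.015, θ₂=0.007, ω₂=-0.001
apply F[8]=+0.427 → step 9: x=-0.008, v=0.024, θ₁=0.012, ω₁=-0.030, θ₂=0.007, ω₂=-0.006
apply F[9]=+0.382 → step 10: x=-0.008, v=0.032, θ₁=0.011, ω₁=-0.041, θ₂=0.006, ω₂=-0.010
apply F[10]=+0.319 → step 11: x=-0.007, v=0.037, θ₁=0.011, ω₁=-0.048, θ₂=0.006, ω₂=-0.013
apply F[11]=+0.271 → step 12: x=-0.006, v=0.042, θ₁=0.010, ω₁=-0.052, θ₂=0.006, ω₂=-0.016
apply F[12]=+0.223 → step 13: x=-0.006, v=0.045, θ₁=0.009, ω₁=-0.054, θ₂=0.006, ω₂=-0.019
apply F[13]=+0.180 → step 14: x=-0.005, v=0.047, θ₁=0.007, ω₁=-0.055, θ₂=0.005, ω₂=-0.021
apply F[14]=+0.142 → step 15: x=-0.004, v=0.048, θ₁=0.006, ω₁=-0.054, θ₂=0.005, ω₂=-0.022
apply F[15]=+0.108 → step 16: x=-0.003, v=0.049, θ₁=0.005, ω₁=-0.052, θ₂=0.004, ω₂=-0.023
apply F[16]=+0.077 → step 17: x=-0.002, v=0.049, θ₁=0.004, ω₁=-0.049, θ₂=0.004, ω₂=-0.024
apply F[17]=+0.051 → step 18: x=-0.001, v=0.049, θ₁=0.003, ω₁=-0.046, θ₂=0.003, ω₂=-0.024
apply F[18]=+0.026 → step 19: x=0.000, v=0.048, θ₁=0.002, ω₁=-0.043, θ₂=0.003, ω₂=-0.024
apply F[19]=+0.007 → step 20: x=0.001, v=0.047, θ₁=0.002, ω₁=-0.039, θ₂=0.002, ω₂=-0.023
apply F[20]=-0.012 → step 21: x=0.002, v=0.046, θ₁=0.001, ω₁=-0.036, θ₂=0.002, ω₂=-0.023
apply F[21]=-0.026 → step 22: x=0.003, v=0.044, θ₁=0.000, ω₁=-0.032, θ₂=0.001, ω₂=-0.022
apply F[22]=-0.041 → step 23: x=0.004, v=0.043, θ₁=-0.000, ω₁=-0.029, θ₂=0.001, ω₂=-0.021
apply F[23]=-0.051 → step 24: x=0.005, v=0.041, θ₁=-0.001, ω₁=-0.026, θ₂=0.001, ω₂=-0.020
apply F[24]=-0.062 → step 25: x=0.005, v=0.040, θ₁=-0.001, ω₁=-0.023, θ₂=0.000, ω₂=-0.019
apply F[25]=-0.067 → step 26: x=0.006, v=0.038, θ₁=-0.002, ω₁=-0.020, θ₂=-0.000, ω₂=-0.018
apply F[26]=-0.076 → step 27: x=0.007, v=0.036, θ₁=-0.002, ω₁=-0.017, θ₂=-0.000, ω₂=-0.016
apply F[27]=-0.079 → step 28: x=0.008, v=0.035, θ₁=-0.003, ω₁=-0.015, θ₂=-0.001, ω₂=-0.015
apply F[28]=-0.085 → step 29: x=0.008, v=0.033, θ₁=-0.003, ω₁=-0.012, θ₂=-0.001, ω₂=-0.014
apply F[29]=-0.086 → step 30: x=0.009, v=0.032, θ₁=-0.003, ω₁=-0.011, θ₂=-0.001, ω₂=-0.013
apply F[30]=-0.090 → step 31: x=0.010, v=0.030, θ₁=-0.003, ω₁=-0.009, θ₂=-0.002, ω₂=-0.011
apply F[31]=-0.091 → step 32: x=0.010, v=0.028, θ₁=-0.003, ω₁=-0.007, θ₂=-0.002, ω₂=-0.010
apply F[32]=-0.091 → step 33: x=0.011, v=0.027, θ₁=-0.003, ω₁=-0.006, θ₂=-0.002, ω₂=-0.009
apply F[33]=-0.093 → step 34: x=0.011, v=0.026, θ₁=-0.004, ω₁=-0.004, θ₂=-0.002, ω₂=-0.008
Max |angle| over trajectory = 0.013 rad = 0.7°.

Answer: 0.7°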